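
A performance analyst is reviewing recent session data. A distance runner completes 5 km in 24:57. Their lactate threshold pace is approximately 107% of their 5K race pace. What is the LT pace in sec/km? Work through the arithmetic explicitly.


Convert to seconds: 24 min 57 s = 1497 s
Pace per km = 1497 / 5 = 299.4 s/km
LT pace = 299.4 * 1.07 = 320.36 s/km

320.36 s/km


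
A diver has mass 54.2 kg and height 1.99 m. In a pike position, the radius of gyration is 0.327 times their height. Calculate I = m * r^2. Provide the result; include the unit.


r = 0.327 * 1.99 = 0.65073 m
I = m * r^2 = 54.2 * 0.42345 = 22.951 kg*m^2

22.951 kg*m^2


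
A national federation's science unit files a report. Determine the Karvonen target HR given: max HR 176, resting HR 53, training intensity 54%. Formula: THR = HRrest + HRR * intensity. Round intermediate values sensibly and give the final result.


HRR = HRmax - HRrest = 176 - 53 = 123
THR = 53 + 123 * 0.54
= 119.42 bpm

119.42 bpm


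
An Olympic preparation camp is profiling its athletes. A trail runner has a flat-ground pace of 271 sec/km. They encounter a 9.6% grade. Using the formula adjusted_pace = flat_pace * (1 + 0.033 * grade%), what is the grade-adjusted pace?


Grade factor = 1 + 0.033 * 9.6 = 1.3168
Adjusted = 271 * 1.3168 = 356.85 sec/km

356.85 s/km


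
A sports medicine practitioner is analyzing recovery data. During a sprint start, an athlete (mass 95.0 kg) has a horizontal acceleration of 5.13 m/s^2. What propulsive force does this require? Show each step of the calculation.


Propulsive force = mass * acceleration
= 95.0 kg * 5.13 m/s^2
= 487.35 N

487.35 N


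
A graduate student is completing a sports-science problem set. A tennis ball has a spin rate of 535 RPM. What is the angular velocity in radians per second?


Convert RPM to rad/s: multiply by 2*pi and divide by 60
omega = 535 * 2 * pi / 60
= 56.025 rad/s

56.025 rad/s


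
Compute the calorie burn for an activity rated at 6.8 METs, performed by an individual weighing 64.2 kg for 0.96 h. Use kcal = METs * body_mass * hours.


Product of METs and mass = 6.8 * 64.2 = 436.56
Total kcal = 436.56 * 0.96 = 419.1 kcal

419.1 kcal


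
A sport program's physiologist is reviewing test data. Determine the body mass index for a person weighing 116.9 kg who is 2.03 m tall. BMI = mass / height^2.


BMI = mass / height^2
= 116.9 / 2.03^2
= 116.9 / 4.1209
= 28.37 kg/m^2

28.37 kg/m^2


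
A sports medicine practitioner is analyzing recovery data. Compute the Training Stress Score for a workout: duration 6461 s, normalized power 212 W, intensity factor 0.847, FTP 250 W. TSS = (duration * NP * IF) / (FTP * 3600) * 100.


Product = 6461 * 212 * 0.847 = 1160163.004
Base = 250 * 3600 = 900000
TSS = 1160163.004 / 900000 * 100 = 128.91

128.91 TSS


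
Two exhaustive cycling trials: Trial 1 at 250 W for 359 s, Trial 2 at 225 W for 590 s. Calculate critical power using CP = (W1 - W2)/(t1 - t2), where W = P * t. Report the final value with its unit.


W1 = 250 * 359 = 89750 J
W2 = 225 * 590 = 132750 J
CP = (89750 - 132750) / (359 - 590)
= -43000 / -231
= 186.15 W

186.15 W


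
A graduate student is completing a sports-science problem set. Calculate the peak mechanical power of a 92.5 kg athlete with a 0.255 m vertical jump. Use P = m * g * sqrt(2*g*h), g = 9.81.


First, sqrt(2gh) = sqrt(2 * 9.81 * 0.255)
= sqrt(5.0031) = 2.236761 m/s
Power = 92.5 * 9.81 * 2.236761 = 2029.69 W

2029.69 W


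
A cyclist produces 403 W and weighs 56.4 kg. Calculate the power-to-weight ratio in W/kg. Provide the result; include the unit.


P/W = power / mass
= 403 / 56.4
= 7.145 W/kg

7.145 W/kg


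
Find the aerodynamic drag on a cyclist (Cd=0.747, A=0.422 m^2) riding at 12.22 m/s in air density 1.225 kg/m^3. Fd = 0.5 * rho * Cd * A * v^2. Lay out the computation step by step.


Fd = 0.5 * 1.225 * 0.747 * 0.422 * 12.22^2
= 0.5 * 1.225 * 0.747 * 0.422 * 149.3284
= 28.832 N

28.832 N


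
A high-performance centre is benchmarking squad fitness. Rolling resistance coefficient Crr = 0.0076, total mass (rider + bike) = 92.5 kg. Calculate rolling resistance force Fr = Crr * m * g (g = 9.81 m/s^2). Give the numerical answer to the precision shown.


Fr = Crr * m * g
= 0.0076 * 92.5 * 9.81
= 6.896 N

6.896 N


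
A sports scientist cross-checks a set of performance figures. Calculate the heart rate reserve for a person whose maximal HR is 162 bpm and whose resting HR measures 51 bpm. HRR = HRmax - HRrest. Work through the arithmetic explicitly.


HRmax = 162 bpm
HRrest = 51 bpm
HRR = 162 - 51 = 111 bpm

111 bpm


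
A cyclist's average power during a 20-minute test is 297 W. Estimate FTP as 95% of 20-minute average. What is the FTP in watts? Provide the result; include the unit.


FTP = 20-min power * 0.95
= 297 * 0.95
= 282.15 W

282.15 W


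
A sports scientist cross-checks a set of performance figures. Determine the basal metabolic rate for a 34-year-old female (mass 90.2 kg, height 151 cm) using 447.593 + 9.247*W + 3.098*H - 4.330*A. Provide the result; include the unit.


BMR = 447.593 + 9.247*90.2 + 3.098*151 - 4.330*34
= 1602.25 kcal/day

1602.25 kcal/day


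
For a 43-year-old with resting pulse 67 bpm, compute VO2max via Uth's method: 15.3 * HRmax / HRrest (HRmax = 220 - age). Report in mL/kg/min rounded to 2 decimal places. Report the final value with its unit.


Step 1: HRmax = 220 - 43 = 177 bpm
Step 2: Ratio = 177 / 67 = 2.6418
Step 3: VO2max = 15.3 * 2.6418 = 40.42 mL/kg/min

40.42 mL/kg/min


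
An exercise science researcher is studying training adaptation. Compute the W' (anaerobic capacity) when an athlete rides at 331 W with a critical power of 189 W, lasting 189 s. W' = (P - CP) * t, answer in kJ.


Above-CP power = 142 W
Duration = 189 s
W' = 142 * 189 = 26838 J
Convert: 26838 / 1000 = 26.838 kJ

26.838 kJ


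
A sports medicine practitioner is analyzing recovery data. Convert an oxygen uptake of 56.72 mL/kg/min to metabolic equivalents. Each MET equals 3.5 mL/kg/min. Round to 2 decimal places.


One MET = 3.5 mL/kg/min
Number of METs = 56.72 / 3.5
= 16.21 METs

16.21 METs


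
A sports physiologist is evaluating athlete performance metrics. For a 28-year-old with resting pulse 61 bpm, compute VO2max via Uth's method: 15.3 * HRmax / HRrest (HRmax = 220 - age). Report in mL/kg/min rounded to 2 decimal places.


Step 1: HRmax = 220 - 28 = 192 bpm
Step 2: Ratio = 192 / 61 = 3.1475
Step 3: VO2max = 15.3 * 3.1475 = 48.16 mL/kg/min

48.16 mL/kg/min


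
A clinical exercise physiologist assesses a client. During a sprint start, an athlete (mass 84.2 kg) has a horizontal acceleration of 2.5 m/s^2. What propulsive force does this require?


Propulsive force = mass * acceleration
= 84.2 kg * 2.5 m/s^2
= 210.5 N

210.5 N


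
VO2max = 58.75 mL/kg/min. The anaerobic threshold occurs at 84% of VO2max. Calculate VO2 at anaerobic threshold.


AT fraction = 84 / 100 = 0.84
AT VO2 = 58.75 * 0.84
= 49.35 mL/kg/min

49.35 mL/kg/min


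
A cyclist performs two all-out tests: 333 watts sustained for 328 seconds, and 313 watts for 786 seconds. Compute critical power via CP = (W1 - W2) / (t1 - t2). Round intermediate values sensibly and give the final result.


W1 = P1 * t1 = 333 * 328 = 109224 J
W2 = P2 * t2 = 313 * 786 = 246018 J
CP = (109224 - 246018) / (328 - 786)
= 298.68 W

298.68 W


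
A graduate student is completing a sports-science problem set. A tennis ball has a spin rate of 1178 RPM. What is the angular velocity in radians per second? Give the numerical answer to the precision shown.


Convert RPM to rad/s: multiply by 2*pi and divide by 60
omega = 1178 * 2 * pi / 60
= 123.36 rad/s

123.36 rad/s


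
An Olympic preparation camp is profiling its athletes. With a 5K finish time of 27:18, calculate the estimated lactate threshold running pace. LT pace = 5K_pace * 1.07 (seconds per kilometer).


Race duration = 1638 s for 5 km
Average pace = 1638 / 5 = 327.6 s/km
LT pace = 327.6 * 1.07
= 350.53 s/km

350.53 s/km


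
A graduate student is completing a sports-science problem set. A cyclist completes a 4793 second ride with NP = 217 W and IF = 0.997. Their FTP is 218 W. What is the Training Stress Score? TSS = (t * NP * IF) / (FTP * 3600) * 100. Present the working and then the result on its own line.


t * NP * IF = 4793 * 217 * 0.997 = 1036960.757
FTP * 3600 = 784800
TSS = (1036960.757 / 784800) * 100 = 132.13

132.13 TSS


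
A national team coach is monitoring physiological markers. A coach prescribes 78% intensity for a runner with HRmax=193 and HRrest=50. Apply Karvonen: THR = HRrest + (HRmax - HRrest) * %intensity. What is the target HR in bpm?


Heart rate reserve = 193 - 50 = 143
Intensity fraction = 78 / 100 = 0.78
THR = 50 + 143 * 0.78 = 161.54 bpm

161.54 bpm


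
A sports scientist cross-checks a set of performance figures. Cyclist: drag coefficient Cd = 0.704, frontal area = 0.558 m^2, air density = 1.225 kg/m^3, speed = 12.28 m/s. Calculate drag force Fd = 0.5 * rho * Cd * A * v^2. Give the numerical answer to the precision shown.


v^2 = 12.28^2 = 150.7984
Fd = 0.5 * 1.225 * 0.704 * 0.558 * 150.7984
= 36.284 N

36.284 N


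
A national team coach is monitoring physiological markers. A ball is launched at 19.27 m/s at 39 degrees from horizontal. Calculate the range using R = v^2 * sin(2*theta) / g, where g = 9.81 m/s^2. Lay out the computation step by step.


sin(2 * 39) = sin(78) = 0.978148
v^2 = 19.27^2 = 371.3329
R = 371.3329 * 0.978148 / 9.81
= 37.025 m

37.025 m


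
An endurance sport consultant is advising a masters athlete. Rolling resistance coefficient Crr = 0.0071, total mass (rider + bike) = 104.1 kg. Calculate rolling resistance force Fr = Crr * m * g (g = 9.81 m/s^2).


Fr = Crr * m * g
= 0.0071 * 104.1 * 9.81
= 7.251 N

7.251 N


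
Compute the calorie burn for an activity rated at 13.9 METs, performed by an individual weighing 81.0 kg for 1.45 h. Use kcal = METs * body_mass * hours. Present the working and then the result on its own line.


Product of METs and mass = 13.9 * 81.0 = 1125.9
Total kcal = 1125.9 * 1.45 = 1632.56 kcal

1632.56 kcal


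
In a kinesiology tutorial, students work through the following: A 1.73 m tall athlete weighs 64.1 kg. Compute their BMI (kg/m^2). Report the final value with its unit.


height^2 = 2.9929 m^2
BMI = 64.1 / 2.9929 = 21.42 kg/m^2

21.42 kg/m^2


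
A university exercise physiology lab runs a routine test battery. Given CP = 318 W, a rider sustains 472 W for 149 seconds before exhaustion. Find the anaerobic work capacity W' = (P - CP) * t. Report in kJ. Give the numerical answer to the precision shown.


Excess power = 472 - 318 = 154 W
Work above CP = 154 * 149 = 22946 J
W' = 22.946 kJ

22.946 kJ


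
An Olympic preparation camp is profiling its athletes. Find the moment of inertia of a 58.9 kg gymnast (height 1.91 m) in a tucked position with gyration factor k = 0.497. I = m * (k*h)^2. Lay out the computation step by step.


Radius of gyration = 0.497 * 1.91 = 0.94927 m
I = 58.9 * 0.94927^2
= 58.9 * 0.901114
= 53.076 kg*m^2

53.076 kg*m^2


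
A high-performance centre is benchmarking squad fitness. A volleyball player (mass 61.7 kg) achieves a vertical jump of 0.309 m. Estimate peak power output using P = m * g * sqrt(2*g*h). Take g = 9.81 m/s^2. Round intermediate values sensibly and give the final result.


2 * g * h = 2 * 9.81 * 0.309 = 6.06258
sqrt(6.06258) = 2.462231 m/s
P = 61.7 * 9.81 * 2.462231 = 1490.33 W

1490.33 W


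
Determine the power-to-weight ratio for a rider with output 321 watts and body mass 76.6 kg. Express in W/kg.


P/W = 321 / 76.6 = 4.191 W/kg

4.191 W/kg


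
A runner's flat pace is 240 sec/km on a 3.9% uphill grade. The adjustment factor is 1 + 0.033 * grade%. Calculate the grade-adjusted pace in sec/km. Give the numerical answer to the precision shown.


Factor = 1 + 0.033 * 3.9 = 1.1287
Adjusted pace = 240 * 1.1287
= 270.89 sec/km

270.89 s/km


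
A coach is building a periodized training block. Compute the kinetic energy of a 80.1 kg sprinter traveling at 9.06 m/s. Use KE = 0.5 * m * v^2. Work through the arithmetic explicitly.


Velocity squared = 82.0836
KE = 0.5 * 80.1 * 82.0836 = 3287.45 J

3287.45 J


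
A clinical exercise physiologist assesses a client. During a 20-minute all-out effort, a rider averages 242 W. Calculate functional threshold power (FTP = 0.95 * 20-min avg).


FTP = 0.95 * 242
= 229.9 W

229.9 W


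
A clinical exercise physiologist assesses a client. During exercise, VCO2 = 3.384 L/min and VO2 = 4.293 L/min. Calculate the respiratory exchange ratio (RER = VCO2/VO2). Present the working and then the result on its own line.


RER = VCO2 / VO2
= 3.384 / 4.293
= 0.7883

0.7883


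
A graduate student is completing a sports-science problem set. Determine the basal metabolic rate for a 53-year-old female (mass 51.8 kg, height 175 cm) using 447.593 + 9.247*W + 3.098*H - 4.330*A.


BMR = 447.593 + 9.247*51.8 + 3.098*175 - 4.330*53
= 1239.25 kcal/day

1239.25 kcal/day


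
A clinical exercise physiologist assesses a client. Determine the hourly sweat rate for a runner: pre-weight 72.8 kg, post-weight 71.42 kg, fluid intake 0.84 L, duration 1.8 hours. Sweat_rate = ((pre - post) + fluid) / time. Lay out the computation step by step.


Mass lost = 72.8 - 71.42 = 1.38 kg
Add fluid consumed: 1.38 + 0.84 = 2.22 L total sweat
Sweat rate = 2.22 / 1.8 = 1.233 L/h

1.233 L/h


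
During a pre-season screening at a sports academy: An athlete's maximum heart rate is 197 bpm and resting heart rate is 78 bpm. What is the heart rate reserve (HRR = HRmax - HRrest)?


HRR = HRmax - HRrest
= 197 - 78
= 119 bpm

119 bpm


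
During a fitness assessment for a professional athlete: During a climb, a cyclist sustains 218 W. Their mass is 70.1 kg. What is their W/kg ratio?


Power-to-weight = 218 W / 70.1 kg
= 3.11 W/kg

3.11 W/kg


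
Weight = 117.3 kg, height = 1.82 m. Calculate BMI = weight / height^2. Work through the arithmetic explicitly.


height^2 = 1.82^2 = 3.3124
BMI = 117.3 / 3.3124 = 35.41 kg/m^2

35.41 kg/m^2


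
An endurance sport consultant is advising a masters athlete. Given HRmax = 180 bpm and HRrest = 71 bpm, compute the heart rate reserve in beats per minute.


Heart rate reserve = maximum HR minus resting HR
HRR = 180 - 71 = 109 bpm

109 bpm


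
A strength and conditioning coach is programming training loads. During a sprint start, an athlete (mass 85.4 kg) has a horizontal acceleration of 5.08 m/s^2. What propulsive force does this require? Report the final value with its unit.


Propulsive force = mass * acceleration
= 85.4 kg * 5.08 m/s^2
= 433.83 N

433.83 N


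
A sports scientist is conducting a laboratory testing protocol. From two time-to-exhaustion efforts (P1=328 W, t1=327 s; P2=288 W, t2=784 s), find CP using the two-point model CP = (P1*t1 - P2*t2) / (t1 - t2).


Work in trial 1 = 107256 J
Work in trial 2 = 225792 J
Delta work = -118536 J
Delta time = -457 s
CP = -118536 / -457 = 259.38 W

259.38 W


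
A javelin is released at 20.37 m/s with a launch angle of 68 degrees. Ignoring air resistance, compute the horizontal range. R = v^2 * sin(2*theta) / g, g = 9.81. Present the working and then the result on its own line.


Launch speed squared = 414.9369
sin(2 * 68 deg) = 0.694658
Range = 414.9369 * 0.694658 / 9.81
= 29.382 m

29.382 m


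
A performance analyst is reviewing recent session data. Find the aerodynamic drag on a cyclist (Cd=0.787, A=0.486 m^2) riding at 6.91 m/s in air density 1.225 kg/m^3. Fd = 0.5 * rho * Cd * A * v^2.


Fd = 0.5 * 1.225 * 0.787 * 0.486 * 6.91^2
= 0.5 * 1.225 * 0.787 * 0.486 * 47.7481
= 11.186 N

11.186 N


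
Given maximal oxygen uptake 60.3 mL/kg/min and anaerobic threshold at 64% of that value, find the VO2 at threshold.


Percentage as decimal = 0.64
VO2 at AT = 60.3 * 0.64 = 38.59 mL/kg/min

38.59 mL/kg/min


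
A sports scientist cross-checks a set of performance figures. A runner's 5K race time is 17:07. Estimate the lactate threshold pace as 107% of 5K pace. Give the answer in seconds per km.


Total race time = 17*60 + 7 = 1027 seconds
5K pace = 1027 / 5 = 205.4 sec/km
LT pace = 205.4 * 1.07 = 219.78 sec/km

219.78 s/km


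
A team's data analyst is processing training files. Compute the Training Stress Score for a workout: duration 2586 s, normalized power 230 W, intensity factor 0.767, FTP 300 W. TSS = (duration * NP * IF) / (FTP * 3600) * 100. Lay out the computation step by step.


Product = 2586 * 230 * 0.767 = 456196.26
Base = 300 * 3600 = 1080000
TSS = 456196.26 / 1080000 * 100 = 42.24

42.24 TSS


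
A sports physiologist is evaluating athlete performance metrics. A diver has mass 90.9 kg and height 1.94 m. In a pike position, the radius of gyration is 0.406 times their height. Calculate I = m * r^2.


r = 0.406 * 1.94 = 0.78764 m
I = m * r^2 = 90.9 * 0.620377 = 56.392 kg*m^2

56.392 kg*m^2


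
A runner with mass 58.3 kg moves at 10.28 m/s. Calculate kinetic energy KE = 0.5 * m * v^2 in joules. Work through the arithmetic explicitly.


v^2 = 10.28^2 = 105.6784
KE = 0.5 * 58.3 * 105.6784
= 3080.53 J

3080.53 J


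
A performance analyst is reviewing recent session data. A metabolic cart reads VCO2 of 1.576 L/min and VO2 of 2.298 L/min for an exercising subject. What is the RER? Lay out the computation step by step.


RER = VCO2 / VO2 = 1.576 / 2.298 = 0.6858

0.6858


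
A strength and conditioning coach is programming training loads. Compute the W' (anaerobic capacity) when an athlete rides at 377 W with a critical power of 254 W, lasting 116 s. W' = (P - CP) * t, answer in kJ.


Above-CP power = 123 W
Duration = 116 s
W' = 123 * 116 = 14268 J
Convert: 14268 / 1000 = 14.268 kJ

14.268 kJ


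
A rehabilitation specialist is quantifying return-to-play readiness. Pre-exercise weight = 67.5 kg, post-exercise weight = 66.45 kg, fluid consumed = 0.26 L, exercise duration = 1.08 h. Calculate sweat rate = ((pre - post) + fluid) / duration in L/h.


Weight loss = 67.5 - 66.45 = 1.05 kg (approx L)
Total sweat = 1.05 + 0.26 = 1.31 L
Sweat rate = 1.31 / 1.08 = 1.213 L/h

1.213 L/h


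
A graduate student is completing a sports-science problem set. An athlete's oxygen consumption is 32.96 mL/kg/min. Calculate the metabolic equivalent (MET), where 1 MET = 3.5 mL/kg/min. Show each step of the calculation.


MET = VO2 / 3.5
= 32.96 / 3.5
= 9.42 METs

9.42 METs


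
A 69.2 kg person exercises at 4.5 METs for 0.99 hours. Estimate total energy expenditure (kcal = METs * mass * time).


Energy = METs * mass(kg) * time(h)
= 4.5 * 69.2 * 0.99
= 308.29 kcal

308.29 kcal


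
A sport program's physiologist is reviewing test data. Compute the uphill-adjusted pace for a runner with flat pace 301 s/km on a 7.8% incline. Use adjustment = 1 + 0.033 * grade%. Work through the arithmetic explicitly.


Adjustment factor = 1 + 0.033 * 7.8 = 1.2574
Grade-adjusted pace = 301 * 1.2574 = 378.48 s/km

378.48 s/km


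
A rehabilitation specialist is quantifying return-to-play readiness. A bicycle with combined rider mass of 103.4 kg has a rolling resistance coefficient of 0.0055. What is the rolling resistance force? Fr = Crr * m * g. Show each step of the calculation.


Fr = 0.0055 * 103.4 * 9.81
= 0.5687 * 9.81
= 5.579 N

5.579 N


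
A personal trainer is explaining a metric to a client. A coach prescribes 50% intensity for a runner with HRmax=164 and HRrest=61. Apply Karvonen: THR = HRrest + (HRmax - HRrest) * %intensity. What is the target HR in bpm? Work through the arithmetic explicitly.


Heart rate reserve = 164 - 61 = 103
Intensity fraction = 50 / 100 = 0.5
THR = 61 + 103 * 0.5 = 112.5 bpm

112.5 bpm


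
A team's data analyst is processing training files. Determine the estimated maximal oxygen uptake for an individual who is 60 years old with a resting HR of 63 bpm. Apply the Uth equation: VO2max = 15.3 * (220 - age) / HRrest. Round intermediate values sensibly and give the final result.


HRmax = 220 - 60 = 160
VO2max = 15.3 * (160 / 63)
= 15.3 * 2.5397
= 38.86 mL/kg/min

38.86 mL/kg/min


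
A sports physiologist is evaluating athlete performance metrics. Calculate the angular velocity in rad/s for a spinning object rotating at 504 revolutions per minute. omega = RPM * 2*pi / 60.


omega = RPM * 2*pi / 60
= 504 * 6.28318531 / 60
= 52.779 rad/s

52.779 rad/s


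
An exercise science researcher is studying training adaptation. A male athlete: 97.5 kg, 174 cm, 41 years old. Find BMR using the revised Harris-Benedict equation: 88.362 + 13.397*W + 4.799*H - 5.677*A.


Intercept = 88.362
Weight contribution = 13.397 * 97.5 = 1306.2075
Height contribution = 4.799 * 174 = 835.026
Age contribution = 5.677 * 41 = 232.757
BMR = 88.362 + 1306.2075 + 835.026 - 232.757
= 1996.84 kcal/day

1996.84 kcal/day


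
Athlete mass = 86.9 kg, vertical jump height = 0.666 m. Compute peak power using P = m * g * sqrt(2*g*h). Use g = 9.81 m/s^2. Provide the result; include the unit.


sqrt(2 * 9.81 * 0.666) = sqrt(13.06692) = 3.614819 m/s
P = 86.9 * 9.81 * 3.614819
= 3081.59 W

3081.59 W


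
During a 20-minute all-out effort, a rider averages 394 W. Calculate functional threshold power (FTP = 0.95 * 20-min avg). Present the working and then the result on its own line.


FTP = 0.95 * 394
= 374.3 W

374.3 W


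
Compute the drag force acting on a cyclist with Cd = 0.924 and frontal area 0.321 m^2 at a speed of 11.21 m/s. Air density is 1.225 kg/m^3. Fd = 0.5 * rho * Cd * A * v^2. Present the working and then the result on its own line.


Step 1: v^2 = 125.6641
Step 2: Fd = 0.5 * 1.225 * 0.924 * 0.321 * 125.6641
= 22.829 N

22.829 N


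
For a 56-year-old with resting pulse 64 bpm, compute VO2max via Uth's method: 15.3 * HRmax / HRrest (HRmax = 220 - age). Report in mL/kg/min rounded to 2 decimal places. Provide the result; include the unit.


Step 1: HRmax = 220 - 56 = 164 bpm
Step 2: Ratio = 164 / 64 = 2.5625
Step 3: VO2max = 15.3 * 2.5625 = 39.21 mL/kg/min

39.21 mL/kg/min


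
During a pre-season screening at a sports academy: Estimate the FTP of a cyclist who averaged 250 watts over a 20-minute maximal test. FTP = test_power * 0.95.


FTP = 250 * 0.95 = 237.5 W

237.5 W


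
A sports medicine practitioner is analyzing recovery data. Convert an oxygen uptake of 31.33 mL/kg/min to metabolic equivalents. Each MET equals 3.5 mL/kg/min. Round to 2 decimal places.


One MET = 3.5 mL/kg/min
Number of METs = 31.33 / 3.5
= 8.95 METs

8.95 METs


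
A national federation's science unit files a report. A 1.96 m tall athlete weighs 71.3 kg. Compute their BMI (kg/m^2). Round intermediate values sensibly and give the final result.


height^2 = 3.8416 m^2
BMI = 71.3 / 3.8416 = 18.56 kg/m^2

18.56 kg/m^2


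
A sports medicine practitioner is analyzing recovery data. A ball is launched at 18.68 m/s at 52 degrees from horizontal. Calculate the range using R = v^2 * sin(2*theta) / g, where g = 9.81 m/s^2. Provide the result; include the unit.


sin(2 * 52) = sin(104) = 0.970296
v^2 = 18.68^2 = 348.9424
R = 348.9424 * 0.970296 / 9.81
= 34.513 m

34.513 m


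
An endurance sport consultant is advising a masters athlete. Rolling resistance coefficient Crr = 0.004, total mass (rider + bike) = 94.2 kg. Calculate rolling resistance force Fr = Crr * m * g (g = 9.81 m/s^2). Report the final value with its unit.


Fr = Crr * m * g
= 0.004 * 94.2 * 9.81
= 3.696 N

3.696 N


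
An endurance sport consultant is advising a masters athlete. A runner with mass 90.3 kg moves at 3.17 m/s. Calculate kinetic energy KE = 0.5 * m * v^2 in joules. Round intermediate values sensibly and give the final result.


v^2 = 3.17^2 = 10.0489
KE = 0.5 * 90.3 * 10.0489
= 453.71 J

453.71 J


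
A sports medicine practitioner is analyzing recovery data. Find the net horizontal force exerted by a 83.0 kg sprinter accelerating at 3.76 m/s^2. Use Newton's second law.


Newton's second law: F = m * a
F = 83.0 * 3.76 = 312.08 N

312.08 N


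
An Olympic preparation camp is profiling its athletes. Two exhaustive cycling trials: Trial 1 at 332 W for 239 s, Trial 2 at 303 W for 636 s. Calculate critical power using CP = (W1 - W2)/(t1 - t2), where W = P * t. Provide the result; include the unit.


W1 = 332 * 239 = 79348 J
W2 = 303 * 636 = 192708 J
CP = (79348 - 192708) / (239 - 636)
= -113360 / -397
= 285.54 W

285.54 W


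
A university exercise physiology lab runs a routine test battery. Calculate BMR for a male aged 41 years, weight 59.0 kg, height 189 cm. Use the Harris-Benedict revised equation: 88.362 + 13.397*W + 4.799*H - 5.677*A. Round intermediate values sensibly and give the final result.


Substituting values:
W term = 13.397 * 59.0 = 790.423
H term = 4.799 * 189 = 907.011
A term = 5.677 * 41 = 232.757
BMR = 1553.04 kcal/day

1553.04 kcal/day


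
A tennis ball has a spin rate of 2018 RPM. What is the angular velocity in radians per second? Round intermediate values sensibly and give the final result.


Convert RPM to rad/s: multiply by 2*pi and divide by 60
omega = 2018 * 2 * pi / 60
= 211.324 rad/s

211.324 rad/s


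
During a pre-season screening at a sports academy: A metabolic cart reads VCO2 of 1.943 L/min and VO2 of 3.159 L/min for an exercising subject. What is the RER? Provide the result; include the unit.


RER = VCO2 / VO2 = 1.943 / 3.159 = 0.6151

0.6151


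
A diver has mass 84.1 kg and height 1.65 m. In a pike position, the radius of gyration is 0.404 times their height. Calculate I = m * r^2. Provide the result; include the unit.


r = 0.404 * 1.65 = 0.6666 m
I = m * r^2 = 84.1 * 0.444356 = 37.37 kg*m^2

37.37 kg*m^2


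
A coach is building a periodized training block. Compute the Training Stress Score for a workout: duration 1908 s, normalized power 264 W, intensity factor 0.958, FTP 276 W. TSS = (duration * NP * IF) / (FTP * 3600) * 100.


Product = 1908 * 264 * 0.958 = 482556.096
Base = 276 * 3600 = 993600
TSS = 482556.096 / 993600 * 100 = 48.57

48.57 TSS


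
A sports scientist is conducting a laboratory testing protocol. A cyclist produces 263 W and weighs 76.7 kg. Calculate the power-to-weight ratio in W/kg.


P/W = power / mass
= 263 / 76.7
= 3.429 W/kg

3.429 W/kg


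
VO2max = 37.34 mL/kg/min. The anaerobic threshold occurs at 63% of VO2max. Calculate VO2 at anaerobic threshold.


AT fraction = 63 / 100 = 0.63
AT VO2 = 37.34 * 0.63
= 23.52 mL/kg/min

23.52 mL/kg/min


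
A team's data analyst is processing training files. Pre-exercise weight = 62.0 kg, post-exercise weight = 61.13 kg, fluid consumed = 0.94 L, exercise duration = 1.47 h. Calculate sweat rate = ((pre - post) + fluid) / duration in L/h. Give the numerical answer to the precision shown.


Weight loss = 62.0 - 61.13 = 0.87 kg (approx L)
Total sweat = 0.87 + 0.94 = 1.81 L
Sweat rate = 1.81 / 1.47 = 1.231 L/h

1.231 L/h


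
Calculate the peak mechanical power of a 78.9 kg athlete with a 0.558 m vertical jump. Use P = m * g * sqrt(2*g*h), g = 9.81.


First, sqrt(2gh) = sqrt(2 * 9.81 * 0.558)
= sqrt(10.94796) = 3.30877 m/s
Power = 78.9 * 9.81 * 3.30877 = 2561.02 W

2561.02 W


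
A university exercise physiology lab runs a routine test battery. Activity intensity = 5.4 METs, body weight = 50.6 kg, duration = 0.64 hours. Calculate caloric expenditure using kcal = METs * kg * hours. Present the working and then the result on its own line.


kcal = 5.4 * 50.6 * 0.64
= 273.24 * 0.64
= 174.87 kcal

174.87 kcal


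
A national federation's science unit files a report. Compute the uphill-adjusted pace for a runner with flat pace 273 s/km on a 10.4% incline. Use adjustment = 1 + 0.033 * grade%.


Adjustment factor = 1 + 0.033 * 10.4 = 1.3432
Grade-adjusted pace = 273 * 1.3432 = 366.69 s/km

366.69 s/km


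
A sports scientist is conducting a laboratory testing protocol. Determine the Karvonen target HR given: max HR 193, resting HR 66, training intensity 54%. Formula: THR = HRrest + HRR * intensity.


HRR = HRmax - HRrest = 193 - 66 = 127
THR = 66 + 127 * 0.54
= 134.58 bpm

134.58 bpm


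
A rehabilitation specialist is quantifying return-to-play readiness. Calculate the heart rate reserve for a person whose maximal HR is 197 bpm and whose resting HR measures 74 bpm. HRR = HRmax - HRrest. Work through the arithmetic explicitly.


HRmax = 197 bpm
HRrest = 74 bpm
HRR = 197 - 74 = 123 bpm

123 bpm


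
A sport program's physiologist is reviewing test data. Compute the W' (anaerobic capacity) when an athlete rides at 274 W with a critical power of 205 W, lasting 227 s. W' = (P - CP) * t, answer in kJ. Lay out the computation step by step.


Above-CP power = 69 W
Duration = 227 s
W' = 69 * 227 = 15663 J
Convert: 15663 / 1000 = 15.663 kJ

15.663 kJ


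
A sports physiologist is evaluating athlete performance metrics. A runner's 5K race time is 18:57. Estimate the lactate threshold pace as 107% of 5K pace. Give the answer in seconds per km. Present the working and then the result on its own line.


Total race time = 18*60 + 57 = 1137 seconds
5K pace = 1137 / 5 = 227.4 sec/km
LT pace = 227.4 * 1.07 = 243.32 sec/km

243.32 s/km


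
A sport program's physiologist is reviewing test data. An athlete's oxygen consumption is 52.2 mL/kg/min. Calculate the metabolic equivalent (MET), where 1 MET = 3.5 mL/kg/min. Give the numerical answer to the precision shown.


MET = VO2 / 3.5
= 52.2 / 3.5
= 14.91 METs

14.91 METs


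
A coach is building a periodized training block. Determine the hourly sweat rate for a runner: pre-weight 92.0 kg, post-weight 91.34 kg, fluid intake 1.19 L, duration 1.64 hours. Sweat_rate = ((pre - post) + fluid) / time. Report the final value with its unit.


Mass lost = 92.0 - 91.34 = 0.66 kg
Add fluid consumed: 0.66 + 1.19 = 1.85 L total sweat
Sweat rate = 1.85 / 1.64 = 1.128 L/h

1.128 L/h


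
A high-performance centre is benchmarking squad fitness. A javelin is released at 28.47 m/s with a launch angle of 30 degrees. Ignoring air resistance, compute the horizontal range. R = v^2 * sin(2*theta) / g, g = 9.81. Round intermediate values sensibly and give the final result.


Launch speed squared = 810.5409
sin(2 * 30 deg) = 0.866025
Range = 810.5409 * 0.866025 / 9.81
= 71.554 m

71.554 m


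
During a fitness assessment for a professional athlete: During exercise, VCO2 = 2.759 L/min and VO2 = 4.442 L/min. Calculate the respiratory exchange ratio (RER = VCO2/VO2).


RER = VCO2 / VO2
= 2.759 / 4.442
= 0.6211

0.6211


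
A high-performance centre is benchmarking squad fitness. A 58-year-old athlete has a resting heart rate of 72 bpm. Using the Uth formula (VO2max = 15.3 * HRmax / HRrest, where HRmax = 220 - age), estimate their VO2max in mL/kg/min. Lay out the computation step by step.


HRmax = 220 - 58 = 162 bpm
Ratio = HRmax / HRrest = 162 / 72 = 2.25
VO2max = 15.3 * 2.25 = 34.43 mL/kg/min

34.43 mL/kg/min


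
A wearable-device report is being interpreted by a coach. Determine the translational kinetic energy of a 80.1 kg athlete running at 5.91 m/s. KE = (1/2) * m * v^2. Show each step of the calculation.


KE = 0.5 * m * v^2
= 0.5 * 80.1 * 5.91^2
= 0.5 * 80.1 * 34.9281
= 1398.87 J

1398.87 J


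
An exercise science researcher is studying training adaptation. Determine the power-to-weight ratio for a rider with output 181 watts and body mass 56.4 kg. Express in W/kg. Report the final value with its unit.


P/W = 181 / 56.4 = 3.209 W/kg

3.209 W/kg


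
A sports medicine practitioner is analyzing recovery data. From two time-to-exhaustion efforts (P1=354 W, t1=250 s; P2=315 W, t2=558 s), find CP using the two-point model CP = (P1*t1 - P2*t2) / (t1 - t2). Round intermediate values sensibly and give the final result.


Work in trial 1 = 88500 J
Work in trial 2 = 175770 J
Delta work = -87270 J
Delta time = -308 s
CP = -87270 / -308 = 283.34 W

283.34 W


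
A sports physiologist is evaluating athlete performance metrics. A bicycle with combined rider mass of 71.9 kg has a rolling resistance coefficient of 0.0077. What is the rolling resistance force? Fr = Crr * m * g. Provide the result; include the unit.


Fr = 0.0077 * 71.9 * 9.81
= 0.55363 * 9.81
= 5.431 N

5.431 N


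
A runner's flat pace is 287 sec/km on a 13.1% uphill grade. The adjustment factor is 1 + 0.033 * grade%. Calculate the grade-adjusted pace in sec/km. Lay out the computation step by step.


Factor = 1 + 0.033 * 13.1 = 1.4323
Adjusted pace = 287 * 1.4323
= 411.07 sec/km

411.07 s/km


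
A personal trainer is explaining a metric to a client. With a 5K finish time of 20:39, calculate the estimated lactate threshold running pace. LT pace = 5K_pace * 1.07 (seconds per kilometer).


Race duration = 1239 s for 5 km
Average pace = 1239 / 5 = 247.8 s/km
LT pace = 247.8 * 1.07
= 265.15 s/km

265.15 s/km


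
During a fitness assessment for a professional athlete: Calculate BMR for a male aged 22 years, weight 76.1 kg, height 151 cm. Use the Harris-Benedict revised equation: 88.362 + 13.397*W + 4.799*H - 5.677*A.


Substituting values:
W term = 13.397 * 76.1 = 1019.5117
H term = 4.799 * 151 = 724.649
A term = 5.677 * 22 = 124.894
BMR = 1707.63 kcal/day

1707.63 kcal/day


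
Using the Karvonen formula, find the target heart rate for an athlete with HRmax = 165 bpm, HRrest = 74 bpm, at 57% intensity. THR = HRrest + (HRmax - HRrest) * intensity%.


HRR = 165 - 74 = 91
THR = 74 + 91 * 0.57
= 74 + 51.87
= 125.87 bpm

125.87 bpm


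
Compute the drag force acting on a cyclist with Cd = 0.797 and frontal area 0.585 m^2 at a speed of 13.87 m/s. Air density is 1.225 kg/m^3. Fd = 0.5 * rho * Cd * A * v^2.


Step 1: v^2 = 192.3769
Step 2: Fd = 0.5 * 1.225 * 0.797 * 0.585 * 192.3769
= 54.938 N

54.938 N


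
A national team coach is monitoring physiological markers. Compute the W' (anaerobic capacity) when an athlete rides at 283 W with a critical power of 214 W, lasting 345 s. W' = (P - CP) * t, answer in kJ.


Above-CP power = 69 W
Duration = 345 s
W' = 69 * 345 = 23805 J
Convert: 23805 / 1000 = 23.805 kJ

23.805 kJ


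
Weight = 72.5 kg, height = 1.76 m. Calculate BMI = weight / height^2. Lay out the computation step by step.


height^2 = 1.76^2 = 3.0976
BMI = 72.5 / 3.0976 = 23.41 kg/m^2

23.41 kg/m^2


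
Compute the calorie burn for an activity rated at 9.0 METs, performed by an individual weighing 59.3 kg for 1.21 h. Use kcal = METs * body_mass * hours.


Product of METs and mass = 9.0 * 59.3 = 533.7
Total kcal = 533.7 * 1.21 = 645.78 kcal

645.78 kcal


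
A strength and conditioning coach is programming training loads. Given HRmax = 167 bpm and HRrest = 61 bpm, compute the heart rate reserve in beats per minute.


Heart rate reserve = maximum HR minus resting HR
HRR = 167 - 61 = 106 bpm

106 bpm


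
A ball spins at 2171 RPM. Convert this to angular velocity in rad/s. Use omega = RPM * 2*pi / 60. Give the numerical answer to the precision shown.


omega = 2171 * 2 * pi / 60
= 2171 * 6.28318531 / 60
= 13640.795 / 60
= 227.347 rad/s

227.347 rad/s


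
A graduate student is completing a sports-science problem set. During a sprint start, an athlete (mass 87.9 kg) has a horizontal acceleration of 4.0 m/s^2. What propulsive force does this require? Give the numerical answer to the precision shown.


Propulsive force = mass * acceleration
= 87.9 kg * 4.0 m/s^2
= 351.6 N

351.6 N


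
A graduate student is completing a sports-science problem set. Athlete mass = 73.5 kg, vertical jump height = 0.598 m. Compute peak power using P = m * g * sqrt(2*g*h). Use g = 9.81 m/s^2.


sqrt(2 * 9.81 * 0.598) = sqrt(11.73276) = 3.425312 m/s
P = 73.5 * 9.81 * 3.425312
= 2469.77 W

2469.77 W


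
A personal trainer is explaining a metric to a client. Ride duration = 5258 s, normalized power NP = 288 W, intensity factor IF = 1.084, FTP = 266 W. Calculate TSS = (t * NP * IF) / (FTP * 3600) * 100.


Numerator = 5258 * 288 * 1.084 = 1641505.536
Denominator = 266 * 3600 = 957600
TSS = 1641505.536 / 957600 * 100
= 171.42

171.42 TSS


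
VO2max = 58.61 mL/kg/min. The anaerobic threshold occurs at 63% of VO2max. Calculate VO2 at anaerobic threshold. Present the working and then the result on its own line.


AT fraction = 63 / 100 = 0.63
AT VO2 = 58.61 * 0.63
= 36.92 mL/kg/min

36.92 mL/kg/min


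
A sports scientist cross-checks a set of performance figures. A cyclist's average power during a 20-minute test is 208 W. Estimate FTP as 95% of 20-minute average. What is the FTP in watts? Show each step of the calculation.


FTP = 20-min power * 0.95
= 208 * 0.95
= 197.6 W

197.6 W


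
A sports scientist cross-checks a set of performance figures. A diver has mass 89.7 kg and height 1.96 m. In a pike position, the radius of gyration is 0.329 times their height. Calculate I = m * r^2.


r = 0.329 * 1.96 = 0.64484 m
I = m * r^2 = 89.7 * 0.415819 = 37.299 kg*m^2

37.299 kg*m^2


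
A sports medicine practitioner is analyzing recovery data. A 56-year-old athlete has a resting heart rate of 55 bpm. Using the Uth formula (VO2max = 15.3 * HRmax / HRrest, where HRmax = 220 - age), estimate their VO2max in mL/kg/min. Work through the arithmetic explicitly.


HRmax = 220 - 56 = 164 bpm
Ratio = HRmax / HRrest = 164 / 55 = 2.9818
VO2max = 15.3 * 2.9818 = 45.62 mL/kg/min

45.62 mL/kg/min


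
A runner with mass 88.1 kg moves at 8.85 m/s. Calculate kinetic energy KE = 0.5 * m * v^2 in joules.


v^2 = 8.85^2 = 78.3225
KE = 0.5 * 88.1 * 78.3225
= 3450.11 J

3450.11 J


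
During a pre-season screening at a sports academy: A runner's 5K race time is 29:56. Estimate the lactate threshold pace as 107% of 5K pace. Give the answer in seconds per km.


Total race time = 29*60 + 56 = 1796 seconds
5K pace = 1796 / 5 = 359.2 sec/km
LT pace = 359.2 * 1.07 = 384.34 sec/km

384.34 s/km


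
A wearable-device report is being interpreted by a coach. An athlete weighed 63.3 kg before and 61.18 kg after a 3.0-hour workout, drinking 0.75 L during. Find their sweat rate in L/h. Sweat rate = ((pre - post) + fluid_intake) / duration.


Body mass change = 2.12 kg
Total sweat loss = 2.12 + 0.75 = 2.87 L
Rate = 2.87 / 3.0 = 0.957 L/h

0.957 L/h


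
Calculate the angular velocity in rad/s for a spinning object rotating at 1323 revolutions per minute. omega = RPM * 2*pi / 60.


omega = RPM * 2*pi / 60
= 1323 * 6.28318531 / 60
= 138.544 rad/s

138.544 rad/s


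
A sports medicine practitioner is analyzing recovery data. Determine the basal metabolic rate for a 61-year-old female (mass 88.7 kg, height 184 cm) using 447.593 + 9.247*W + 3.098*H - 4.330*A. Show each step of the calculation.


BMR = 447.593 + 9.247*88.7 + 3.098*184 - 4.330*61
= 1573.7 kcal/day

1573.7 kcal/day


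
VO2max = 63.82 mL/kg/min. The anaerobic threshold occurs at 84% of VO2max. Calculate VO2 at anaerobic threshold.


AT fraction = 84 / 100 = 0.84
AT VO2 = 63.82 * 0.84
= 53.61 mL/kg/min

53.61 mL/kg/min


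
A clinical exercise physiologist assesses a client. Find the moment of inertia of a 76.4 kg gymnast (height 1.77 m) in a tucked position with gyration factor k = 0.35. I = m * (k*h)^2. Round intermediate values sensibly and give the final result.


Radius of gyration = 0.35 * 1.77 = 0.6195 m
I = 76.4 * 0.6195^2
= 76.4 * 0.38378
= 29.321 kg*m^2

29.321 kg*m^2


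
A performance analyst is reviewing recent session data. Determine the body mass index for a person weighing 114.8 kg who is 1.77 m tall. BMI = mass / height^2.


BMI = mass / height^2
= 114.8 / 1.77^2
= 114.8 / 3.1329
= 36.64 kg/m^2

36.64 kg/m^2


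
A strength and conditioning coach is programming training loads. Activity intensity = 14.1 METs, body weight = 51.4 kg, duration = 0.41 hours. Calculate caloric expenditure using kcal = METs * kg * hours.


kcal = 14.1 * 51.4 * 0.41
= 724.74 * 0.41
= 297.14 kcal

297.14 kcal
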